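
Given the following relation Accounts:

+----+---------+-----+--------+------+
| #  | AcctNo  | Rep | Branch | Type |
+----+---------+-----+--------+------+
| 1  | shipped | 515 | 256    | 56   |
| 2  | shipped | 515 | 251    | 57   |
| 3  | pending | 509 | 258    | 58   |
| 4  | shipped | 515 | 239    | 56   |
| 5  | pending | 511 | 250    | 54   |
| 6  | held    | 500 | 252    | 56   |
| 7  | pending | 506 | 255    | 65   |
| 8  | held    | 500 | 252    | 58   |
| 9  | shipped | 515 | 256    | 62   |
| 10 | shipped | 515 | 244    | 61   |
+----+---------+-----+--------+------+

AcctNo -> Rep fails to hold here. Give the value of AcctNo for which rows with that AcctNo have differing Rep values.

pending

AcctNo=shipped: rows 1, 2, 4, 9, 10 → Rep = 515, 515, 515, 515, 515 ✓
AcctNo=pending: rows 3, 5, 7 → Rep takes values {509, 511, 506} — violation
AcctNo=held: rows 6, 8 → Rep = 500, 500 ✓
The only AcctNo value with inconsistent Rep is AcctNo=pending.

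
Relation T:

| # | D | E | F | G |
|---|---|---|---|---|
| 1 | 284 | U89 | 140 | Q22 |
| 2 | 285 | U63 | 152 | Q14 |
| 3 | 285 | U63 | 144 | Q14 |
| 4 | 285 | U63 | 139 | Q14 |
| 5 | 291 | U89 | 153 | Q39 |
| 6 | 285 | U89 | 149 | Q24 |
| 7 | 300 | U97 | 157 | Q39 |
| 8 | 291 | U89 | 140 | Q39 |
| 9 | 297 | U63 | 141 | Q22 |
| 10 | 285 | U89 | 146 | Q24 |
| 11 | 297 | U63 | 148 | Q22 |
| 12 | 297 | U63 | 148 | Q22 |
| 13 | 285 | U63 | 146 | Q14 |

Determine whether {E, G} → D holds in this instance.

(E=U89, G=Q22): row 1 → D = 284 ✓
(E=U63, G=Q14): rows 2, 3, 4, 13 → D = 285, 285, 285, 285 ✓
(E=U89, G=Q39): rows 5, 8 → D = 291, 291 ✓
(E=U89, G=Q24): rows 6, 10 → D = 285, 285 ✓
(E=U97, G=Q39): row 7 → D = 300 ✓
(E=U63, G=Q22): rows 9, 11, 12 → D = 297, 297, 297 ✓
Every {E, G} value is associated with a single D value, so {E, G} → D holds.

Yes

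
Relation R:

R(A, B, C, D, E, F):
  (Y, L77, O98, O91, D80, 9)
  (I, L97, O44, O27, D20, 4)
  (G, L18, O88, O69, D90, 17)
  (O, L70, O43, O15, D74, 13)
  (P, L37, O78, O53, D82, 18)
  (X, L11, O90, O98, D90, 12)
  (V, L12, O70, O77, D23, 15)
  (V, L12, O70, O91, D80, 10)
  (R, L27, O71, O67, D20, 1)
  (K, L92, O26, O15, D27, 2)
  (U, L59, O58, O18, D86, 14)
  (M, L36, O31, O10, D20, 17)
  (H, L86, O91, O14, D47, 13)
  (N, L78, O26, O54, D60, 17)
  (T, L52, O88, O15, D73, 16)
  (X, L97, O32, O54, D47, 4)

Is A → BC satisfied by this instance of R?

A=Y: 1 row → {B,C} = (L77, O98) ✓
A=I: 1 row → {B,C} = (L97, O44) ✓
A=G: 1 row → {B,C} = (L18, O88) ✓
A=O: 1 row → {B,C} = (L70, O43) ✓
A=P: 1 row → {B,C} = (L37, O78) ✓
A=X: 2 rows → {B,C} takes values {(L11, O90), (L97, O32)} — violation
A=V: 2 rows → {B,C} = (L12, O70), (L12, O70) ✓
A=R: 1 row → {B,C} = (L27, O71) ✓
A=K: 1 row → {B,C} = (L92, O26) ✓
A=U: 1 row → {B,C} = (L59, O58) ✓
A=M: 1 row → {B,C} = (L36, O31) ✓
A=H: 1 row → {B,C} = (L86, O91) ✓
A=N: 1 row → {B,C} = (L78, O26) ✓
A=T: 1 row → {B,C} = (L52, O88) ✓
Two rows agree on A but differ on BC, so A → BC does not hold.

No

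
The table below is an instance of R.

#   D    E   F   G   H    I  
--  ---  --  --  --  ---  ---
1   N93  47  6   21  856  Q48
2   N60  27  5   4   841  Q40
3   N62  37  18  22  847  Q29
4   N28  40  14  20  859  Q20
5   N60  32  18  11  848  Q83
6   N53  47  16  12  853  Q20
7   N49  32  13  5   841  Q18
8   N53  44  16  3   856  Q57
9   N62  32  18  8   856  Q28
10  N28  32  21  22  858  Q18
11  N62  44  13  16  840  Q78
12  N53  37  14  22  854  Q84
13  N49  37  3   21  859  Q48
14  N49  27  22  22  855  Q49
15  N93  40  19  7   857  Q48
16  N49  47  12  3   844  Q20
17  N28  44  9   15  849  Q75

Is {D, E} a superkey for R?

Yes

All 17 rows have distinct {D, E} values, so {D, E} → (all attributes) holds and {D, E} is a superkey.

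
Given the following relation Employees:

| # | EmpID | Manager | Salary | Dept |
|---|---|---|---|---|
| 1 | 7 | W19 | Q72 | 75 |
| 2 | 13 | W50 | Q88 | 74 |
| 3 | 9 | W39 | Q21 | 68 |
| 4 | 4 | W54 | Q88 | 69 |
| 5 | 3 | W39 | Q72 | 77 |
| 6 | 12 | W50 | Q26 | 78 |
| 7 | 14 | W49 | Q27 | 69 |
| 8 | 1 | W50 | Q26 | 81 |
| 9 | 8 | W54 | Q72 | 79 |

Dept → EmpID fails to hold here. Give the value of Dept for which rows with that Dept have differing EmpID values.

Dept=75: row 1 → EmpID = 7 ✓
Dept=74: row 2 → EmpID = 13 ✓
Dept=68: row 3 → EmpID = 9 ✓
Dept=69: rows 4, 7 → EmpID takes values {4, 14} — violation
Dept=77: row 5 → EmpID = 3 ✓
Dept=78: row 6 → EmpID = 12 ✓
Dept=81: row 8 → EmpID = 1 ✓
Dept=79: row 9 → EmpID = 8 ✓
The only Dept value with inconsistent EmpID is Dept=69.

69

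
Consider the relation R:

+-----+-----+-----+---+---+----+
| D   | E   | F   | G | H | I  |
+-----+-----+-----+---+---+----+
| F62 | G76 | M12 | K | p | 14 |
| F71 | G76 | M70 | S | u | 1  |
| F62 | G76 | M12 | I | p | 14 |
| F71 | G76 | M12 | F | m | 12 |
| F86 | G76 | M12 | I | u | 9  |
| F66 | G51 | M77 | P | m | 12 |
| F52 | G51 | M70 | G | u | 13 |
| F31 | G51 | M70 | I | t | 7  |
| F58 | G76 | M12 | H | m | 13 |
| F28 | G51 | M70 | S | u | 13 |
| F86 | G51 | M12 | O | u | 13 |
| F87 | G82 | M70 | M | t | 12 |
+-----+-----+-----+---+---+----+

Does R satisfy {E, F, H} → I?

No

(E=G76, F=M12, H=p): 2 rows → I = 14, 14 ✓
(E=G76, F=M70, H=u): 1 row → I = 1 ✓
(E=G76, F=M12, H=m): 2 rows → I takes values {12, 13} — violation
(E=G76, F=M12, H=u): 1 row → I = 9 ✓
(E=G51, F=M77, H=m): 1 row → I = 12 ✓
(E=G51, F=M70, H=u): 2 rows → I = 13, 13 ✓
(E=G51, F=M70, H=t): 1 row → I = 7 ✓
(E=G51, F=M12, H=u): 1 row → I = 13 ✓
(E=G82, F=M70, H=t): 1 row → I = 12 ✓
Two rows agree on {E, F, H} but differ on I, so {E, F, H} → I does not hold.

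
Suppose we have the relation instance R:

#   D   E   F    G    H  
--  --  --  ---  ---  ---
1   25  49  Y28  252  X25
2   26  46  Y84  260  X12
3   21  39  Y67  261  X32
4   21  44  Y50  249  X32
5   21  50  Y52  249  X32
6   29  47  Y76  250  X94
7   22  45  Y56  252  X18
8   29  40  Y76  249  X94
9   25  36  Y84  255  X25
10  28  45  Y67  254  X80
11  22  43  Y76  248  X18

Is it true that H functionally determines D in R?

Yes

H=X25: rows 1, 9 → D = 25, 25 ✓
H=X12: row 2 → D = 26 ✓
H=X32: rows 3, 4, 5 → D = 21, 21, 21 ✓
H=X94: rows 6, 8 → D = 29, 29 ✓
H=X18: rows 7, 11 → D = 22, 22 ✓
H=X80: row 10 → D = 28 ✓
Every H value is associated with a single D value, so H -> D holds.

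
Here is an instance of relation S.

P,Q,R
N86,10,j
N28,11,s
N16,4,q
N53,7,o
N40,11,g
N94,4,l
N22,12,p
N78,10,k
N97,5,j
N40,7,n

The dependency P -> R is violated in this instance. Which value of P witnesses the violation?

P=N86: 1 row → R = j ✓
P=N28: 1 row → R = s ✓
P=N16: 1 row → R = q ✓
P=N53: 1 row → R = o ✓
P=N40: 2 rows → R takes values {g, n} — violation
P=N94: 1 row → R = l ✓
P=N22: 1 row → R = p ✓
P=N78: 1 row → R = k ✓
P=N97: 1 row → R = j ✓
The only P value with inconsistent R is P=N40.

N40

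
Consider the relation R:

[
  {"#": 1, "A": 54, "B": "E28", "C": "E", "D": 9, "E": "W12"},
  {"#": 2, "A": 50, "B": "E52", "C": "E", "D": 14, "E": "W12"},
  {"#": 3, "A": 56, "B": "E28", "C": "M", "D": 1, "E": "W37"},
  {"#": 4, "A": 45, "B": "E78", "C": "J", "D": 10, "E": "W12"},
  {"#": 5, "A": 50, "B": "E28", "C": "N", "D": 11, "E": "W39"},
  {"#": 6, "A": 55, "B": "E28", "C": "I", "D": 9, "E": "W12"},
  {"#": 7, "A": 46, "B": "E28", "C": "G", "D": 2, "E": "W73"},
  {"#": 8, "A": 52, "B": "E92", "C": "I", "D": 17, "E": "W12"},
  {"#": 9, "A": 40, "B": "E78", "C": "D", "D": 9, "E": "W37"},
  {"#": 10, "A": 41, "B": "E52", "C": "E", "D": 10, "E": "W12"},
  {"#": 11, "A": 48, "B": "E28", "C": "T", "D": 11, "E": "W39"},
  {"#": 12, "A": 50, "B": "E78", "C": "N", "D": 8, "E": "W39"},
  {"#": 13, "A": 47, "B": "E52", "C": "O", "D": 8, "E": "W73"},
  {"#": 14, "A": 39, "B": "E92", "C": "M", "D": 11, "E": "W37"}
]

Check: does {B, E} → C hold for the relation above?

No

(B=E28, E=W12): rows 1, 6 → C takes values {E, I} — violation
(B=E52, E=W12): rows 2, 10 → C = E, E ✓
(B=E28, E=W37): row 3 → C = M ✓
(B=E78, E=W12): row 4 → C = J ✓
(B=E28, E=W39): rows 5, 11 → C takes values {N, T} — violation
(B=E28, E=W73): row 7 → C = G ✓
(B=E92, E=W12): row 8 → C = I ✓
(B=E78, E=W37): row 9 → C = D ✓
(B=E78, E=W39): row 12 → C = N ✓
(B=E52, E=W73): row 13 → C = O ✓
(B=E92, E=W37): row 14 → C = M ✓
Two rows agree on {B, E} but differ on C, so {B, E} → C does not hold.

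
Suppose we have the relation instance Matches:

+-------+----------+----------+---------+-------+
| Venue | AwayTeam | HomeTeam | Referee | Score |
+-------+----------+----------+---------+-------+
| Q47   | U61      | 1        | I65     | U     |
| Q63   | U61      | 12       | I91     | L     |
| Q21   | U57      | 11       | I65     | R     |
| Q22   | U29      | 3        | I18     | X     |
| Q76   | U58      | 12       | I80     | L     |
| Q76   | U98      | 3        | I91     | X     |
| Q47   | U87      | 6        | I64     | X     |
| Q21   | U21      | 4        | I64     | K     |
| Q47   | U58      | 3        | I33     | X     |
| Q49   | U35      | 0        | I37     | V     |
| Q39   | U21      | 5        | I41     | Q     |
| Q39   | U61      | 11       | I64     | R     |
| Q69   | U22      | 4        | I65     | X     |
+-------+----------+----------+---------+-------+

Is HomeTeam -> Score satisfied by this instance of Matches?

No

HomeTeam=1: 1 row → Score = U ✓
HomeTeam=12: 2 rows → Score = L, L ✓
HomeTeam=11: 2 rows → Score = R, R ✓
HomeTeam=3: 3 rows → Score = X, X, X ✓
HomeTeam=6: 1 row → Score = X ✓
HomeTeam=4: 2 rows → Score takes values {K, X} — violation
HomeTeam=0: 1 row → Score = V ✓
HomeTeam=5: 1 row → Score = Q ✓
Two rows agree on HomeTeam but differ on Score, so HomeTeam -> Score does not hold.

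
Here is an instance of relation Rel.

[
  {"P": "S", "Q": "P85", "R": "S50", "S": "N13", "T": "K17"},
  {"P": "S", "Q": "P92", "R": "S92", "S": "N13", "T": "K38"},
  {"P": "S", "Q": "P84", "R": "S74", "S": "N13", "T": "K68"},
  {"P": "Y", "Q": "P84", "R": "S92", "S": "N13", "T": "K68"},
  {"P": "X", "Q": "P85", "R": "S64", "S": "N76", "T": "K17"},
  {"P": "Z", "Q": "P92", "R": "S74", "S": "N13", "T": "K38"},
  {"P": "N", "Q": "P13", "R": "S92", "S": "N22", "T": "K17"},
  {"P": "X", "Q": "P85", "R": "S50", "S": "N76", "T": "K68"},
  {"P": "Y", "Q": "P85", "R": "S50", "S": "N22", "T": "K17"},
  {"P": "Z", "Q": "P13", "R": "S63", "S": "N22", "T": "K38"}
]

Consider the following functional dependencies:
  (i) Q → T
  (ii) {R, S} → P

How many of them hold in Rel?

0

(i) Q → T: Q=P85: 4 rows → T takes values {K17, K68} — violation; Q=P13: 2 rows → T takes values {K17, K38} — violation — fails.
(ii) {R, S} → P: (R=S92, S=N13): 2 rows → P takes values {S, Y} — violation; (R=S74, S=N13): 2 rows → P takes values {S, Z} — violation — fails.
None of the 2 dependencies hold.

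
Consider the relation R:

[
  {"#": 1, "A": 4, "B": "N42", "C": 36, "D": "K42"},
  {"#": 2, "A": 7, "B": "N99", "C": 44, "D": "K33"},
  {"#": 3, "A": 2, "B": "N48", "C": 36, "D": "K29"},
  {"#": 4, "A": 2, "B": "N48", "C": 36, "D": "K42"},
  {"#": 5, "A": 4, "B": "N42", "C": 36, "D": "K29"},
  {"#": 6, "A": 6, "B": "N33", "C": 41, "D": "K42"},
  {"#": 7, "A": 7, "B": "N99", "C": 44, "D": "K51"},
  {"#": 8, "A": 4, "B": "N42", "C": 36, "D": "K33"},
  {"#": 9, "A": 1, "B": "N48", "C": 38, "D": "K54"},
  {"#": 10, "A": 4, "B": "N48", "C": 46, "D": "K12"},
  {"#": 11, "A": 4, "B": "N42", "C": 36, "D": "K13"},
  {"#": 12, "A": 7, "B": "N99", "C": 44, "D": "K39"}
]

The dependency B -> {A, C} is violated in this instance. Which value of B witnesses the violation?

N48

B=N42: rows 1, 5, 8, 11 → {A,C} = (4, 36), (4, 36), (4, 36), (4, 36) ✓
B=N99: rows 2, 7, 12 → {A,C} = (7, 44), (7, 44), (7, 44) ✓
B=N48: rows 3, 4, 9, 10 → {A,C} takes values {(2, 36), (1, 38), (4, 46)} — violation
B=N33: row 6 → {A,C} = (6, 41) ✓
The only B value with inconsistent RHS is B=N48.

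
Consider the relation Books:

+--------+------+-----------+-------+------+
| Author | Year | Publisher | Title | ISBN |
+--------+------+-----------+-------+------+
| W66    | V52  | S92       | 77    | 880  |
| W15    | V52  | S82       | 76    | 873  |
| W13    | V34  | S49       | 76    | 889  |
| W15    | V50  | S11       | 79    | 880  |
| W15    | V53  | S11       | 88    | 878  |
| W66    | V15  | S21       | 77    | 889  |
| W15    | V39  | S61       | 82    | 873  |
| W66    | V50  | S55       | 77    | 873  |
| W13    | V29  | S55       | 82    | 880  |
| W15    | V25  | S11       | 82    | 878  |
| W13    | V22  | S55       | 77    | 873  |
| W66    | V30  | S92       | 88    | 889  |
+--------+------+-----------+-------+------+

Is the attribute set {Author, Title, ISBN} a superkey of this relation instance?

Yes

All 12 rows have distinct {Author, Title, ISBN} values, so {Author, Title, ISBN} → (all attributes) holds and {Author, Title, ISBN} is a superkey.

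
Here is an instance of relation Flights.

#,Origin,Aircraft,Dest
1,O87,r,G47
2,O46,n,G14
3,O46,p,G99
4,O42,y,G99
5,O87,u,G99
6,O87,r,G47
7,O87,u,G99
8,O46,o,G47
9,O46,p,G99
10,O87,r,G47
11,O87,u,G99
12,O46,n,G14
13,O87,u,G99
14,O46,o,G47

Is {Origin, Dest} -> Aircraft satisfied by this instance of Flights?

Yes

(Origin=O87, Dest=G47): rows 1, 6, 10 → Aircraft = r, r, r ✓
(Origin=O46, Dest=G14): rows 2, 12 → Aircraft = n, n ✓
(Origin=O46, Dest=G99): rows 3, 9 → Aircraft = p, p ✓
(Origin=O42, Dest=G99): row 4 → Aircraft = y ✓
(Origin=O87, Dest=G99): rows 5, 7, 11, 13 → Aircraft = u, u, u, u ✓
(Origin=O46, Dest=G47): rows 8, 14 → Aircraft = o, o ✓
Every {Origin, Dest} value is associated with a single Aircraft value, so {Origin, Dest} -> Aircraft holds.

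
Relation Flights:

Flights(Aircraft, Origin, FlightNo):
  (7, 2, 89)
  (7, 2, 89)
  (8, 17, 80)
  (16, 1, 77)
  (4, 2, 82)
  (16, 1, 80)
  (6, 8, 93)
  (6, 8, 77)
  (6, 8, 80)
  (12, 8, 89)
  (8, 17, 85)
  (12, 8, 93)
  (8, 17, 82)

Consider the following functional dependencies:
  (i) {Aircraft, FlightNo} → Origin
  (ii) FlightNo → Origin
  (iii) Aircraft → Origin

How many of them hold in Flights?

2

(i) {Aircraft, FlightNo} → Origin: every LHS value maps to a single RHS value — holds.
(ii) FlightNo → Origin: FlightNo=89: 3 rows → Origin takes values {2, 8} — violation; FlightNo=80: 3 rows → Origin takes values {17, 1, 8} — violation; FlightNo=77: 2 rows → Origin takes values {1, 8} — violation; FlightNo=82: 2 rows → Origin takes values {2, 17} — violation — fails.
(iii) Aircraft → Origin: every LHS value maps to a single RHS value — holds.
2 of the 3 dependencies hold.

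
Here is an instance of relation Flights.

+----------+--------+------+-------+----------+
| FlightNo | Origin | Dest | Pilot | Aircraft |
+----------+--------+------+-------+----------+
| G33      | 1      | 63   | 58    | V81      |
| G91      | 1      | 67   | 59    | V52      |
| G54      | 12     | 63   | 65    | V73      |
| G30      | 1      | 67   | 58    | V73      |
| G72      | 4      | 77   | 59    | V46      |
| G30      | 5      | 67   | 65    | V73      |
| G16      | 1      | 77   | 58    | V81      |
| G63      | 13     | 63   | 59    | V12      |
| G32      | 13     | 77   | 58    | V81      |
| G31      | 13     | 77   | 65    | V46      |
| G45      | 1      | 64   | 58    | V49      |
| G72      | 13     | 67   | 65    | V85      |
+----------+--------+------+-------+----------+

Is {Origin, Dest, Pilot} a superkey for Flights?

Yes

All 12 rows have distinct {Origin, Dest, Pilot} values, so {Origin, Dest, Pilot} → (all attributes) holds and {Origin, Dest, Pilot} is a superkey.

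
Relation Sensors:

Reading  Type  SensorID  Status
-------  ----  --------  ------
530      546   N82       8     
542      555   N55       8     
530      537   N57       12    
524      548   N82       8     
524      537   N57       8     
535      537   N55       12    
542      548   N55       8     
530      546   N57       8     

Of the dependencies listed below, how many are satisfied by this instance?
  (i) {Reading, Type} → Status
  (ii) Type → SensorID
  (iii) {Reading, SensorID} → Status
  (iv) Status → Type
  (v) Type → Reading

1

(i) {Reading, Type} → Status: every LHS value maps to a single RHS value — holds.
(ii) Type → SensorID: Type=546: 2 rows → SensorID takes values {N82, N57} — violation; Type=537: 3 rows → SensorID takes values {N57, N55} — violation; Type=548: 2 rows → SensorID takes values {N82, N55} — violation — fails.
(iii) {Reading, SensorID} → Status: (Reading=530, SensorID=N57): 2 rows → Status takes values {12, 8} — violation — fails.
(iv) Status → Type: Status=8: 6 rows → Type takes values {546, 555, 548, 537} — violation — fails.
(v) Type → Reading: Type=537: 3 rows → Reading takes values {530, 524, 535} — violation; Type=548: 2 rows → Reading takes values {524, 542} — violation — fails.
1 of the 5 dependencies holds.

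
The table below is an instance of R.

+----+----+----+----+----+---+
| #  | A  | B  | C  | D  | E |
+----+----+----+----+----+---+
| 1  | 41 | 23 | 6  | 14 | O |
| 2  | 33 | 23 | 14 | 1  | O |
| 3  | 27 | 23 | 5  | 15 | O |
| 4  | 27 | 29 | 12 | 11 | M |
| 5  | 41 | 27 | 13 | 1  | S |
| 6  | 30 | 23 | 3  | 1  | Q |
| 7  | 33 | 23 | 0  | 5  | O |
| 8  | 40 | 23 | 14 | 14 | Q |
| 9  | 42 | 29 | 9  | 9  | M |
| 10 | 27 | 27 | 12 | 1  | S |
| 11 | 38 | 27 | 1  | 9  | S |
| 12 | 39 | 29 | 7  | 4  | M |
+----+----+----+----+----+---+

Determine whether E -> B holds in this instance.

E=O: rows 1, 2, 3, 7 → B = 23, 23, 23, 23 ✓
E=M: rows 4, 9, 12 → B = 29, 29, 29 ✓
E=S: rows 5, 10, 11 → B = 27, 27, 27 ✓
E=Q: rows 6, 8 → B = 23, 23 ✓
Every E value is associated with a single B value, so E -> B holds.

Yes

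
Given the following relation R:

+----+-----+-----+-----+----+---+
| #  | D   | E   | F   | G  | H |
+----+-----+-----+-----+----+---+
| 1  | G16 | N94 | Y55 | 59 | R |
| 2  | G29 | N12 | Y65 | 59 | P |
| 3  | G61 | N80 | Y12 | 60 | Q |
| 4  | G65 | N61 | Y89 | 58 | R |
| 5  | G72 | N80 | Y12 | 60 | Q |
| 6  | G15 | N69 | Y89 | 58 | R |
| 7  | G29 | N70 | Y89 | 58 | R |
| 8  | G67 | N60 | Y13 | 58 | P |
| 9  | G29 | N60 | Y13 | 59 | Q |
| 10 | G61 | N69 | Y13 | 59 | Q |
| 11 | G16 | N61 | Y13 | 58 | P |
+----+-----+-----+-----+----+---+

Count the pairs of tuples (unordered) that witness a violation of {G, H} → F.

0

(G=60, H=Q): all 2 rows agree on F — 0 pairs.
(G=58, H=R): all 3 rows agree on F — 0 pairs.
(G=58, H=P): all 2 rows agree on F — 0 pairs.
(G=59, H=Q): all 2 rows agree on F — 0 pairs.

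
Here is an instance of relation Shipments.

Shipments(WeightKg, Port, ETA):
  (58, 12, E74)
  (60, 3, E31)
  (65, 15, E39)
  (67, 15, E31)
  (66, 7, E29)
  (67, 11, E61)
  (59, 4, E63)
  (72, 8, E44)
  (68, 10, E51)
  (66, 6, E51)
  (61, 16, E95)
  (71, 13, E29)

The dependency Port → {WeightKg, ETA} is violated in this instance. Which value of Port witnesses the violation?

Port=12: 1 row → {WeightKg,ETA} = (58, E74) ✓
Port=3: 1 row → {WeightKg,ETA} = (60, E31) ✓
Port=15: 2 rows → {WeightKg,ETA} takes values {(65, E39), (67, E31)} — violation
Port=7: 1 row → {WeightKg,ETA} = (66, E29) ✓
Port=11: 1 row → {WeightKg,ETA} = (67, E61) ✓
Port=4: 1 row → {WeightKg,ETA} = (59, E63) ✓
Port=8: 1 row → {WeightKg,ETA} = (72, E44) ✓
Port=10: 1 row → {WeightKg,ETA} = (68, E51) ✓
Port=6: 1 row → {WeightKg,ETA} = (66, E51) ✓
Port=16: 1 row → {WeightKg,ETA} = (61, E95) ✓
Port=13: 1 row → {WeightKg,ETA} = (71, E29) ✓
The only Port value with inconsistent RHS is Port=15.

15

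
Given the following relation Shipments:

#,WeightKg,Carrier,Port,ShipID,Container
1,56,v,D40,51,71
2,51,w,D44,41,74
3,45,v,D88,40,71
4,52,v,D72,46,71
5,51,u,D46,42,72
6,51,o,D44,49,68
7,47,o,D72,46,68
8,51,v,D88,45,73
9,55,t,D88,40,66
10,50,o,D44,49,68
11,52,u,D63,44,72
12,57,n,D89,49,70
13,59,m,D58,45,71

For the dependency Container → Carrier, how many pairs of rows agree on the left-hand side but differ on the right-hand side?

3

Container=71: violating pairs (1,13), (3,13), (4,13) — 3 pairs.
Container=72: all 2 rows agree on Carrier — 0 pairs.
Container=68: all 3 rows agree on Carrier — 0 pairs.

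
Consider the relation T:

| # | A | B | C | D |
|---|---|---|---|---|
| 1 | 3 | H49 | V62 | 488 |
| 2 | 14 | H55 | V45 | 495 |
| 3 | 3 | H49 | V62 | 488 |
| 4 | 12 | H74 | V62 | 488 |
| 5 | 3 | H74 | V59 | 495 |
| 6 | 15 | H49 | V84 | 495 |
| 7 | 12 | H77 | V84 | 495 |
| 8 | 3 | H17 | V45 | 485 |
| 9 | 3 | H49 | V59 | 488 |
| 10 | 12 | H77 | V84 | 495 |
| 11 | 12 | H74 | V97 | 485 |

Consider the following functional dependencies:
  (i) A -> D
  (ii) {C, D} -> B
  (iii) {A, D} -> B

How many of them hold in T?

(i) A -> D: A=3: rows 1, 3, 5, 8, 9 → D takes values {488, 495, 485} — violation; A=12: rows 4, 7, 10, 11 → D takes values {488, 495, 485} — violation — fails.
(ii) {C, D} -> B: (C=V62, D=488): rows 1, 3, 4 → B takes values {H49, H74} — violation; (C=V84, D=495): rows 6, 7, 10 → B takes values {H49, H77} — violation — fails.
(iii) {A, D} -> B: every LHS value maps to a single RHS value — holds.
1 of the 3 dependencies holds.

1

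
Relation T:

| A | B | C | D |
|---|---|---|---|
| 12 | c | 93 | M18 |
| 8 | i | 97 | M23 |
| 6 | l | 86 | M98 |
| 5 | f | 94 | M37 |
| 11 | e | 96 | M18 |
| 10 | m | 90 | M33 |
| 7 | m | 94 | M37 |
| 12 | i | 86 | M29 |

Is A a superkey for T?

No

Two distinct rows share A=12, so A does not determine every attribute — not a superkey.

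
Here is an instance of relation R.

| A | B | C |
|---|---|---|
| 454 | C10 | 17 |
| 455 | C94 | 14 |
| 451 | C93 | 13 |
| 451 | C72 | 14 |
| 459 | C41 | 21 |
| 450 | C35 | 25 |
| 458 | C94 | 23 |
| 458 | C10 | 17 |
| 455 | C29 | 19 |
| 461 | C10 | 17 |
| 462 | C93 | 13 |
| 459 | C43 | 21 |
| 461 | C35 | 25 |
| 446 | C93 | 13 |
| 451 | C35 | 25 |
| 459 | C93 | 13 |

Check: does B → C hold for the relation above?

B=C10: 3 rows → C = 17, 17, 17 ✓
B=C94: 2 rows → C takes values {14, 23} — violation
B=C93: 4 rows → C = 13, 13, 13, 13 ✓
B=C72: 1 row → C = 14 ✓
B=C41: 1 row → C = 21 ✓
B=C35: 3 rows → C = 25, 25, 25 ✓
B=C29: 1 row → C = 19 ✓
B=C43: 1 row → C = 21 ✓
Two rows agree on B but differ on C, so B → C does not hold.

No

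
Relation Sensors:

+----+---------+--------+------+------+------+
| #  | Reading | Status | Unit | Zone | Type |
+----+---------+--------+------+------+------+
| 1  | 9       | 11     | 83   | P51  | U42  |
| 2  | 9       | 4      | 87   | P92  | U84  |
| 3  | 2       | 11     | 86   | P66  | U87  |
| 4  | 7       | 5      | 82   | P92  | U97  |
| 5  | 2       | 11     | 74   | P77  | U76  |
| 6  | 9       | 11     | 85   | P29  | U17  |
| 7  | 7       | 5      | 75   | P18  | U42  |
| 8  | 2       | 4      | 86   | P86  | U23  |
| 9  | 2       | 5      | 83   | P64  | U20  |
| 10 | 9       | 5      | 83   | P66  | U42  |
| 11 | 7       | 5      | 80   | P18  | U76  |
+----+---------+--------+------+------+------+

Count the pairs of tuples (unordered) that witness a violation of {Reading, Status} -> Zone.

4

(Reading=9, Status=11): violating pairs (1,6) — 1 pair.
(Reading=2, Status=11): violating pairs (3,5) — 1 pair.
(Reading=7, Status=5): violating pairs (4,7), (4,11) — 2 pairs.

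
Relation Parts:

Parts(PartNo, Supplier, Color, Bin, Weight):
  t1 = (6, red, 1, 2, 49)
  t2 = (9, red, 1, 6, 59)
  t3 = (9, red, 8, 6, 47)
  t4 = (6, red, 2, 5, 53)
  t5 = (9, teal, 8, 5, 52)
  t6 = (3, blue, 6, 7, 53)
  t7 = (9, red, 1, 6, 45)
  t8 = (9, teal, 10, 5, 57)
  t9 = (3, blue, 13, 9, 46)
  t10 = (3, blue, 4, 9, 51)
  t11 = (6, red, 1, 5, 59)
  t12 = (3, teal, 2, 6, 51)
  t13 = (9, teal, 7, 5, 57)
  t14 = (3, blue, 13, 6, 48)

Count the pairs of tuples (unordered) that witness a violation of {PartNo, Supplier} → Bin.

(PartNo=6, Supplier=red): violating pairs (1,4), (1,11) — 2 pairs.
(PartNo=9, Supplier=red): all 3 rows agree on Bin — 0 pairs.
(PartNo=9, Supplier=teal): all 3 rows agree on Bin — 0 pairs.
(PartNo=3, Supplier=blue): violating pairs (6,9), (6,10), (6,14), (9,14), (10,14) — 5 pairs.

7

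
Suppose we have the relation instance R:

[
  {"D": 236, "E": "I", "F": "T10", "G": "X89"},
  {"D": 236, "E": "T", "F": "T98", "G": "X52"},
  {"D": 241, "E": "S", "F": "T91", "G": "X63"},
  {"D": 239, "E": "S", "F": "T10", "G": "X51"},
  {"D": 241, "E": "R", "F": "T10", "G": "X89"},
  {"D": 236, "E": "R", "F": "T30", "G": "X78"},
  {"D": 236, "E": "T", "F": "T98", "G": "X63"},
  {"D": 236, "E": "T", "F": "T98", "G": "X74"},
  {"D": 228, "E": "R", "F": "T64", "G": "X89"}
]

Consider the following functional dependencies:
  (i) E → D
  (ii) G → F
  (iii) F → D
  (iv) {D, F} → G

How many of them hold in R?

(i) E → D: E=S: 2 rows → D takes values {241, 239} — violation; E=R: 3 rows → D takes values {241, 236, 228} — violation — fails.
(ii) G → F: G=X89: 3 rows → F takes values {T10, T64} — violation; G=X63: 2 rows → F takes values {T91, T98} — violation — fails.
(iii) F → D: F=T10: 3 rows → D takes values {236, 239, 241} — violation — fails.
(iv) {D, F} → G: (D=236, F=T98): 3 rows → G takes values {X52, X63, X74} — violation — fails.
None of the 4 dependencies hold.

0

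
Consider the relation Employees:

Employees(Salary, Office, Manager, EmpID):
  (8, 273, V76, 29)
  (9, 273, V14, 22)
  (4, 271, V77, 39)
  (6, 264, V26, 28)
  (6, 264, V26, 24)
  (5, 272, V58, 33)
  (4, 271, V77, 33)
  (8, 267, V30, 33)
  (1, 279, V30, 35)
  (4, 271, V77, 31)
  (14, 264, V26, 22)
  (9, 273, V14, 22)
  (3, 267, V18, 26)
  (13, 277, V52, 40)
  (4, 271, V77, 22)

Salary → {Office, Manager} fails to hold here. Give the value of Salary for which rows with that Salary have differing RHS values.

8

Salary=8: 2 rows → {Office,Manager} takes values {(273, V76), (267, V30)} — violation
Salary=9: 2 rows → {Office,Manager} = (273, V14), (273, V14) ✓
Salary=4: 4 rows → {Office,Manager} = (271, V77), (271, V77), (271, V77), (271, V77) ✓
Salary=6: 2 rows → {Office,Manager} = (264, V26), (264, V26) ✓
Salary=5: 1 row → {Office,Manager} = (272, V58) ✓
Salary=1: 1 row → {Office,Manager} = (279, V30) ✓
Salary=14: 1 row → {Office,Manager} = (264, V26) ✓
Salary=3: 1 row → {Office,Manager} = (267, V18) ✓
Salary=13: 1 row → {Office,Manager} = (277, V52) ✓
The only Salary value with inconsistent RHS is Salary=8.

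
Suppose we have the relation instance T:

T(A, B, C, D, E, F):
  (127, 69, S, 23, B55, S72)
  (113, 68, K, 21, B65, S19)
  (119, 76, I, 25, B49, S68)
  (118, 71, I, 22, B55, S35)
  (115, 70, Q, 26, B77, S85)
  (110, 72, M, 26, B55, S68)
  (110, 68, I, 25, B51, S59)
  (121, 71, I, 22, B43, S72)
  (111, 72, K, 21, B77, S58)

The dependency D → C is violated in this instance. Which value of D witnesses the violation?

26

D=23: 1 row → C = S ✓
D=21: 2 rows → C = K, K ✓
D=25: 2 rows → C = I, I ✓
D=22: 2 rows → C = I, I ✓
D=26: 2 rows → C takes values {Q, M} — violation
The only D value with inconsistent C is D=26.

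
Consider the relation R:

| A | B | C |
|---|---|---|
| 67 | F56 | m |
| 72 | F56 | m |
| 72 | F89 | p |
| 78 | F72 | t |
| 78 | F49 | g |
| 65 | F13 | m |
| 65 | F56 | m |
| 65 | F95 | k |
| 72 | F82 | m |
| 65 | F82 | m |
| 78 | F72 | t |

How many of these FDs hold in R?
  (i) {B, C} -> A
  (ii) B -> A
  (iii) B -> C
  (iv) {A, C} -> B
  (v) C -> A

(i) {B, C} -> A: (B=F56, C=m): 3 rows → A takes values {67, 72, 65} — violation; (B=F82, C=m): 2 rows → A takes values {72, 65} — violation — fails.
(ii) B -> A: B=F56: 3 rows → A takes values {67, 72, 65} — violation; B=F82: 2 rows → A takes values {72, 65} — violation — fails.
(iii) B -> C: every LHS value maps to a single RHS value — holds.
(iv) {A, C} -> B: (A=72, C=m): 2 rows → B takes values {F56, F82} — violation; (A=65, C=m): 3 rows → B takes values {F13, F56, F82} — violation — fails.
(v) C -> A: C=m: 6 rows → A takes values {67, 72, 65} — violation — fails.
1 of the 5 dependencies holds.

1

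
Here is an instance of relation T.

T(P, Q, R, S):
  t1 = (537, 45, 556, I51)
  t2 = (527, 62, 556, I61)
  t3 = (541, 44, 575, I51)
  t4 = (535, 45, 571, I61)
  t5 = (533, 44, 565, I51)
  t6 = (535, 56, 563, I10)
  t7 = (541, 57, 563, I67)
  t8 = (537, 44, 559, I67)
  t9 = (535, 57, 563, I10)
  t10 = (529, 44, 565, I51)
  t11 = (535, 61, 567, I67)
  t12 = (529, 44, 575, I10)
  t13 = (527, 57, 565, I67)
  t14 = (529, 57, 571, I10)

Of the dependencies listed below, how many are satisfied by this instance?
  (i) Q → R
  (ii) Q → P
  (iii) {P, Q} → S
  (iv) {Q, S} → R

(i) Q → R: Q=45: rows 1, 4 → R takes values {556, 571} — violation; Q=44: rows 3, 5, 8, 10, 12 → R takes values {575, 565, 559} — violation; Q=57: rows 7, 9, 13, 14 → R takes values {563, 565, 571} — violation — fails.
(ii) Q → P: Q=45: rows 1, 4 → P takes values {537, 535} — violation; Q=44: rows 3, 5, 8, 10, 12 → P takes values {541, 533, 537, 529} — violation; Q=57: rows 7, 9, 13, 14 → P takes values {541, 535, 527, 529} — violation — fails.
(iii) {P, Q} → S: (P=529, Q=44): rows 10, 12 → S takes values {I51, I10} — violation — fails.
(iv) {Q, S} → R: (Q=44, S=I51): rows 3, 5, 10 → R takes values {575, 565} — violation; (Q=57, S=I67): rows 7, 13 → R takes values {563, 565} — violation; (Q=57, S=I10): rows 9, 14 → R takes values {563, 571} — violation — fails.
None of the 4 dependencies hold.

0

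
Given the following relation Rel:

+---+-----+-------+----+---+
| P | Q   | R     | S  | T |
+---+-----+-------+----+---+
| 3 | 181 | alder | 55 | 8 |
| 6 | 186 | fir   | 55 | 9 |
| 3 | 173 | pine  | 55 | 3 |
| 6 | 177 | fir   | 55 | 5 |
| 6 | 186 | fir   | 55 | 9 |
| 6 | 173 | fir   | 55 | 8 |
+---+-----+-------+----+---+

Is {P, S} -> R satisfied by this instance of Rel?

(P=3, S=55): 2 rows → R takes values {alder, pine} — violation
(P=6, S=55): 4 rows → R = fir, fir, fir, fir ✓
Two rows agree on {P, S} but differ on R, so {P, S} -> R does not hold.

No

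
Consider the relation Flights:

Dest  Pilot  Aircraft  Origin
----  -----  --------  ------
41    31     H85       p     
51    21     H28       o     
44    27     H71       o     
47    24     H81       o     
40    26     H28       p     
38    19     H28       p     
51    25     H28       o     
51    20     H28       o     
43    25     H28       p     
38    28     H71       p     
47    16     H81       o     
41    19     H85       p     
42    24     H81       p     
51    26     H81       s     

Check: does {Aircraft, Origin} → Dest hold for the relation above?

No

(Aircraft=H85, Origin=p): 2 rows → Dest = 41, 41 ✓
(Aircraft=H28, Origin=o): 3 rows → Dest = 51, 51, 51 ✓
(Aircraft=H71, Origin=o): 1 row → Dest = 44 ✓
(Aircraft=H81, Origin=o): 2 rows → Dest = 47, 47 ✓
(Aircraft=H28, Origin=p): 3 rows → Dest takes values {40, 38, 43} — violation
(Aircraft=H71, Origin=p): 1 row → Dest = 38 ✓
(Aircraft=H81, Origin=p): 1 row → Dest = 42 ✓
(Aircraft=H81, Origin=s): 1 row → Dest = 51 ✓
Two rows agree on {Aircraft, Origin} but differ on Dest, so {Aircraft, Origin} → Dest does not hold.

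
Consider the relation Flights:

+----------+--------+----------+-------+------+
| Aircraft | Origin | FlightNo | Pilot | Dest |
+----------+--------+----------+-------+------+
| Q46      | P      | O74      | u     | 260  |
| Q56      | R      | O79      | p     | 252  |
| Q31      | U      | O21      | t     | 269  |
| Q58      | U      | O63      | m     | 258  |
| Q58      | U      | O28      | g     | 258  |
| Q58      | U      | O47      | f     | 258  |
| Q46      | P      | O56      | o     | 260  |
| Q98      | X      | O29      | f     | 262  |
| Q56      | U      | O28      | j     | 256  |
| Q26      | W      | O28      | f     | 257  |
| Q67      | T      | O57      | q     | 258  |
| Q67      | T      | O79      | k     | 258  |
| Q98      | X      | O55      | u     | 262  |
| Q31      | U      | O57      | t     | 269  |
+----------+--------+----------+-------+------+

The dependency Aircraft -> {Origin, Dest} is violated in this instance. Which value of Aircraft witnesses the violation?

Aircraft=Q46: 2 rows → {Origin,Dest} = (P, 260), (P, 260) ✓
Aircraft=Q56: 2 rows → {Origin,Dest} takes values {(R, 252), (U, 256)} — violation
Aircraft=Q31: 2 rows → {Origin,Dest} = (U, 269), (U, 269) ✓
Aircraft=Q58: 3 rows → {Origin,Dest} = (U, 258), (U, 258), (U, 258) ✓
Aircraft=Q98: 2 rows → {Origin,Dest} = (X, 262), (X, 262) ✓
Aircraft=Q26: 1 row → {Origin,Dest} = (W, 257) ✓
Aircraft=Q67: 2 rows → {Origin,Dest} = (T, 258), (T, 258) ✓
The only Aircraft value with inconsistent RHS is Aircraft=Q56.

Q56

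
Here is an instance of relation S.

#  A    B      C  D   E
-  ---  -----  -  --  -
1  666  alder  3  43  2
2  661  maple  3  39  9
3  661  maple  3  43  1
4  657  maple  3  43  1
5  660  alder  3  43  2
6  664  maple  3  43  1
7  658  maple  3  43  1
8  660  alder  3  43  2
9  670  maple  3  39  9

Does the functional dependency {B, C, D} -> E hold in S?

(B=alder, C=3, D=43): rows 1, 5, 8 → E = 2, 2, 2 ✓
(B=maple, C=3, D=39): rows 2, 9 → E = 9, 9 ✓
(B=maple, C=3, D=43): rows 3, 4, 6, 7 → E = 1, 1, 1, 1 ✓
Every {B, C, D} value is associated with a single E value, so {B, C, D} -> E holds.

Yes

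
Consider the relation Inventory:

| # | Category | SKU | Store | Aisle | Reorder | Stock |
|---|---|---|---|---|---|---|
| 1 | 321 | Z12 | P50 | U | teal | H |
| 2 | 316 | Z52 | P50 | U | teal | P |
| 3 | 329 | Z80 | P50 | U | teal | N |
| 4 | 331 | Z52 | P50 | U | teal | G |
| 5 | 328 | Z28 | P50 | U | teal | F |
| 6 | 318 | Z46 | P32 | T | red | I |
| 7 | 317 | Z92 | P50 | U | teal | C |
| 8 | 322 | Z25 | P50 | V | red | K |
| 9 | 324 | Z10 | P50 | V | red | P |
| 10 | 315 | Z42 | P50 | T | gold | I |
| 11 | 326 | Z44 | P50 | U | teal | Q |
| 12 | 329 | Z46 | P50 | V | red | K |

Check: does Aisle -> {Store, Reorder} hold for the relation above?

Aisle=U: rows 1, 2, 3, 4, 5, 7, 11 → {Store,Reorder} = (P50, teal), (P50, teal), (P50, teal), (P50, teal), (P50, teal), (P50, teal), (P50, teal) ✓
Aisle=T: rows 6, 10 → {Store,Reorder} takes values {(P32, red), (P50, gold)} — violation
Aisle=V: rows 8, 9, 12 → {Store,Reorder} = (P50, red), (P50, red), (P50, red) ✓
Two rows agree on Aisle but differ on {Store, Reorder}, so Aisle -> {Store, Reorder} does not hold.

No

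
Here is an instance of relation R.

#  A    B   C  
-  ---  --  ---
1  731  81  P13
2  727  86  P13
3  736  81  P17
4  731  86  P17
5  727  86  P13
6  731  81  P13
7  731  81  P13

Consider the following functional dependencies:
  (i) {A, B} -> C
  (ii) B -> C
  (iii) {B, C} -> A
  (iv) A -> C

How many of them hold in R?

2

(i) {A, B} -> C: every LHS value maps to a single RHS value — holds.
(ii) B -> C: B=81: rows 1, 3, 6, 7 → C takes values {P13, P17} — violation; B=86: rows 2, 4, 5 → C takes values {P13, P17} — violation — fails.
(iii) {B, C} -> A: every LHS value maps to a single RHS value — holds.
(iv) A -> C: A=731: rows 1, 4, 6, 7 → C takes values {P13, P17} — violation — fails.
2 of the 4 dependencies hold.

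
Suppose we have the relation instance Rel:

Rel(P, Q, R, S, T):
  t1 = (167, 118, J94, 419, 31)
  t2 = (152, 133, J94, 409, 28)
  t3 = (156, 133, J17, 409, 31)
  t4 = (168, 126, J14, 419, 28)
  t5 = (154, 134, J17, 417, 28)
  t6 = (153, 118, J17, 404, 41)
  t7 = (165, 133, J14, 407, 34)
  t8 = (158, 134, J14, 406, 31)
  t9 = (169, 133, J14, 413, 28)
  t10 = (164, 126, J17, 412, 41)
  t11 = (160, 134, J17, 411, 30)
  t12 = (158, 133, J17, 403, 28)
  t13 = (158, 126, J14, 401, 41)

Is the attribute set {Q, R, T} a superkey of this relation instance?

All 13 rows have distinct {Q, R, T} values, so {Q, R, T} → (all attributes) holds and {Q, R, T} is a superkey.

Yes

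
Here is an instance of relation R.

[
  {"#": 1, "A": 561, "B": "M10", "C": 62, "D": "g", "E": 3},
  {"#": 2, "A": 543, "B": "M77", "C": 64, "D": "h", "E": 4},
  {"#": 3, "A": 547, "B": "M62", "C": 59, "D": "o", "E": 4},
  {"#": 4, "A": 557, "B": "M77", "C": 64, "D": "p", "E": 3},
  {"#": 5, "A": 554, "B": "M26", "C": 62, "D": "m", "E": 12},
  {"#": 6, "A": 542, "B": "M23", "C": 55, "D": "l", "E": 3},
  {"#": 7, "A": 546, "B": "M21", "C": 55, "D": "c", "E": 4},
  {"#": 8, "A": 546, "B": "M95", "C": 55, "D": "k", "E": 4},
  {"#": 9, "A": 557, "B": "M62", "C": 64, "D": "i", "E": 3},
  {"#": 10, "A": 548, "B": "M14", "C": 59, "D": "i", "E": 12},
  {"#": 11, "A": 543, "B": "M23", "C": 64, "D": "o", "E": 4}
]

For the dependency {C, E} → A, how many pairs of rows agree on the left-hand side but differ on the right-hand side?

(C=64, E=4): all 2 rows agree on A — 0 pairs.
(C=64, E=3): all 2 rows agree on A — 0 pairs.
(C=55, E=4): all 2 rows agree on A — 0 pairs.

0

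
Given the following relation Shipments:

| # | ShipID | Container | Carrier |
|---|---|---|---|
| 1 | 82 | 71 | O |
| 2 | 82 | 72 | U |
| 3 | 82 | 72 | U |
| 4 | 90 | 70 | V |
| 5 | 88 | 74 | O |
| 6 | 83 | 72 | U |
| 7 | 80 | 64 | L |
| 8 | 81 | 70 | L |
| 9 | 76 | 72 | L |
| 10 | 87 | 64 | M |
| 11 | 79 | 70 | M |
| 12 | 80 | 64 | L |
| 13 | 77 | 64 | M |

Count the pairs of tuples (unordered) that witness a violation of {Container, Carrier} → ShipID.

3

(Container=72, Carrier=U): violating pairs (2,6), (3,6) — 2 pairs.
(Container=64, Carrier=L): all 2 rows agree on ShipID — 0 pairs.
(Container=64, Carrier=M): violating pairs (10,13) — 1 pair.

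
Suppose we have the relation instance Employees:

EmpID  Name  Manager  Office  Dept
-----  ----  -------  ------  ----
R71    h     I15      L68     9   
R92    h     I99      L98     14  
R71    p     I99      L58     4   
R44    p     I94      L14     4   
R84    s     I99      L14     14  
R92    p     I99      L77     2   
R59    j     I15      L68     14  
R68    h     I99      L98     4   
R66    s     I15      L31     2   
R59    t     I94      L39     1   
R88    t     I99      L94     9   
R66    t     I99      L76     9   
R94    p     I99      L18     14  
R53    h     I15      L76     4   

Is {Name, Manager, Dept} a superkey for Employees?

No

Two distinct rows share (Name=t, Manager=I99, Dept=9), so {Name, Manager, Dept} does not determine every attribute — not a superkey.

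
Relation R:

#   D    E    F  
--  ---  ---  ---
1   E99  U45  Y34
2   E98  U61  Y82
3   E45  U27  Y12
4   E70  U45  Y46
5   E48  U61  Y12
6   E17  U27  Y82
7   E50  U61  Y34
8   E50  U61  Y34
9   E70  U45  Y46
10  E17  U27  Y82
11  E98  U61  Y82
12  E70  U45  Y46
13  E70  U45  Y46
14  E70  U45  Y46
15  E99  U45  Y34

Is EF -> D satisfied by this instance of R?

Yes

(E=U45, F=Y34): rows 1, 15 → D = E99, E99 ✓
(E=U61, F=Y82): rows 2, 11 → D = E98, E98 ✓
(E=U27, F=Y12): row 3 → D = E45 ✓
(E=U45, F=Y46): rows 4, 9, 12, 13, 14 → D = E70, E70, E70, E70, E70 ✓
(E=U61, F=Y12): row 5 → D = E48 ✓
(E=U27, F=Y82): rows 6, 10 → D = E17, E17 ✓
(E=U61, F=Y34): rows 7, 8 → D = E50, E50 ✓
Every EF value is associated with a single D value, so EF -> D holds.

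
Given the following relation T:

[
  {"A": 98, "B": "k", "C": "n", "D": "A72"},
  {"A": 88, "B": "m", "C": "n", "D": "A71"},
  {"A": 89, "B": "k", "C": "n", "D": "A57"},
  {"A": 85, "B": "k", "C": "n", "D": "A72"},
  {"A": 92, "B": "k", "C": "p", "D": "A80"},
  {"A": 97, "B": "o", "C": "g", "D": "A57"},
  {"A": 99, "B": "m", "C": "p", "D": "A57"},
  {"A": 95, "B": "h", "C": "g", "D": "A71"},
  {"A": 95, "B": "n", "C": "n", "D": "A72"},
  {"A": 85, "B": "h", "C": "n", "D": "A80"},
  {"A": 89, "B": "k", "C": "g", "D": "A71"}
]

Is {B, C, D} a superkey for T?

No

Two distinct rows share (B=k, C=n, D=A72), so {B, C, D} does not determine every attribute — not a superkey.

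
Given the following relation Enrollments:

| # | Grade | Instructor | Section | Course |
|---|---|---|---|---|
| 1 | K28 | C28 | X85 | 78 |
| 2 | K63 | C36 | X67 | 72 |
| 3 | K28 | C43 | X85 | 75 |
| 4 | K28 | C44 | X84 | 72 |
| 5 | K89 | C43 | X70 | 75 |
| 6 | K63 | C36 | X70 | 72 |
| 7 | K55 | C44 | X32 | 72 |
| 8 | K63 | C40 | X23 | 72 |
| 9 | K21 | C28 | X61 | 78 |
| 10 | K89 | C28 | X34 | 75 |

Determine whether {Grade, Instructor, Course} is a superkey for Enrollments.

Rows 2 and 6 have the same {Grade, Instructor, Course} value (Grade=K63, Instructor=C36, Course=72) but are distinct tuples, so {Grade, Instructor, Course} does not determine every attribute — not a superkey.

No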